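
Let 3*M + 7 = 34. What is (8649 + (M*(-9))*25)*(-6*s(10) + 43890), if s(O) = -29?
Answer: 291879936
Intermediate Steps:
M = 9 (M = -7/3 + (1/3)*34 = -7/3 + 34/3 = 9)
(8649 + (M*(-9))*25)*(-6*s(10) + 43890) = (8649 + (9*(-9))*25)*(-6*(-29) + 43890) = (8649 - 81*25)*(174 + 43890) = (8649 - 2025)*44064 = 6624*44064 = 291879936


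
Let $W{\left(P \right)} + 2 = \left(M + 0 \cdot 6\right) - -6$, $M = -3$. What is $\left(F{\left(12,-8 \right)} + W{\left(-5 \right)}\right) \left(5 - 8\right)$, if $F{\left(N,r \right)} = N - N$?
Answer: $-3$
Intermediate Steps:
$F{\left(N,r \right)} = 0$
$W{\left(P \right)} = 1$ ($W{\left(P \right)} = -2 + \left(\left(-3 + 0 \cdot 6\right) - -6\right) = -2 + \left(\left(-3 + 0\right) + 6\right) = -2 + \left(-3 + 6\right) = -2 + 3 = 1$)
$\left(F{\left(12,-8 \right)} + W{\left(-5 \right)}\right) \left(5 - 8\right) = \left(0 + 1\right) \left(5 - 8\right) = 1 \left(5 - 8\right) = 1 \left(-3\right) = -3$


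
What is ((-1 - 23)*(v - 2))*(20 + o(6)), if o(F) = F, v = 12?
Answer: -6240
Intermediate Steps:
((-1 - 23)*(v - 2))*(20 + o(6)) = ((-1 - 23)*(12 - 2))*(20 + 6) = -24*10*26 = -240*26 = -6240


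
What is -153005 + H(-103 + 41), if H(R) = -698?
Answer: -153703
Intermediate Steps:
-153005 + H(-103 + 41) = -153005 - 698 = -153703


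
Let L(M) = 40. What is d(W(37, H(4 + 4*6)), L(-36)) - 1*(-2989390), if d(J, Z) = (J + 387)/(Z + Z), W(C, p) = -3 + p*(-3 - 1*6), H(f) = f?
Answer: 59787833/20 ≈ 2.9894e+6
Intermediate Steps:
W(C, p) = -3 - 9*p (W(C, p) = -3 + p*(-3 - 6) = -3 + p*(-9) = -3 - 9*p)
d(J, Z) = (387 + J)/(2*Z) (d(J, Z) = (387 + J)/((2*Z)) = (387 + J)*(1/(2*Z)) = (387 + J)/(2*Z))
d(W(37, H(4 + 4*6)), L(-36)) - 1*(-2989390) = (½)*(387 + (-3 - 9*(4 + 4*6)))/40 - 1*(-2989390) = (½)*(1/40)*(387 + (-3 - 9*(4 + 24))) + 2989390 = (½)*(1/40)*(387 + (-3 - 9*28)) + 2989390 = (½)*(1/40)*(387 + (-3 - 252)) + 2989390 = (½)*(1/40)*(387 - 255) + 2989390 = (½)*(1/40)*132 + 2989390 = 33/20 + 2989390 = 59787833/20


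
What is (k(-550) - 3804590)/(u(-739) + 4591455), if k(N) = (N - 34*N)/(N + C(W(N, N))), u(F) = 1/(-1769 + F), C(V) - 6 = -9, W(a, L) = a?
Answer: -5276722701360/6367999133867 ≈ -0.82863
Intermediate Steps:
C(V) = -3 (C(V) = 6 - 9 = -3)
k(N) = -33*N/(-3 + N) (k(N) = (N - 34*N)/(N - 3) = (-33*N)/(-3 + N) = -33*N/(-3 + N))
(k(-550) - 3804590)/(u(-739) + 4591455) = (-33*(-550)/(-3 - 550) - 3804590)/(1/(-1769 - 739) + 4591455) = (-33*(-550)/(-553) - 3804590)/(1/(-2508) + 4591455) = (-33*(-550)*(-1/553) - 3804590)/(-1/2508 + 4591455) = (-18150/553 - 3804590)/(11515369139/2508) = -2103956420/553*2508/11515369139 = -5276722701360/6367999133867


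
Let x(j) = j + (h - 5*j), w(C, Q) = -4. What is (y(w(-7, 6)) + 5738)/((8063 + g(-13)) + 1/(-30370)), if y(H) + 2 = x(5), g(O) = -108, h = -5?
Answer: 173443070/241593349 ≈ 0.71791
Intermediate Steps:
x(j) = -5 - 4*j (x(j) = j + (-5 - 5*j) = -5 - 4*j)
y(H) = -27 (y(H) = -2 + (-5 - 4*5) = -2 + (-5 - 20) = -2 - 25 = -27)
(y(w(-7, 6)) + 5738)/((8063 + g(-13)) + 1/(-30370)) = (-27 + 5738)/((8063 - 108) + 1/(-30370)) = 5711/(7955 - 1/30370) = 5711/(241593349/30370) = 5711*(30370/241593349) = 173443070/241593349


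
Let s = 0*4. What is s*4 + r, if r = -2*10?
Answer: -20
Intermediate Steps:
r = -20
s = 0
s*4 + r = 0*4 - 20 = 0 - 20 = -20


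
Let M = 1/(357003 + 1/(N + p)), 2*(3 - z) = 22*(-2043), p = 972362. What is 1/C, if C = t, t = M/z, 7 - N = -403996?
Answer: 11043951972741696/1376365 ≈ 8.0240e+9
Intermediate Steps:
N = 404003 (N = 7 - 1*(-403996) = 7 + 403996 = 404003)
z = 22476 (z = 3 - 11*(-2043) = 3 - 1/2*(-44946) = 3 + 22473 = 22476)
M = 1376365/491366434096 (M = 1/(357003 + 1/(404003 + 972362)) = 1/(357003 + 1/1376365) = 1/(491366434096/1376365) = 1376365/491366434096 ≈ 2.8011e-6)
t = 1376365/11043951972741696 (t = (1376365/491366434096)/22476 = (1376365/491366434096)*(1/22476) = 1376365/11043951972741696 ≈ 1.2463e-10)
C = 1376365/11043951972741696 ≈ 1.2463e-10
1/C = 1/(1376365/11043951972741696) = 11043951972741696/1376365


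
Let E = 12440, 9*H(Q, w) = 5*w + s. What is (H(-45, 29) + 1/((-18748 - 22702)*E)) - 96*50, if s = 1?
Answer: -22200278452009/4640742000 ≈ -4783.8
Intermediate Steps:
H(Q, w) = ⅑ + 5*w/9 (H(Q, w) = (5*w + 1)/9 = (1 + 5*w)/9 = ⅑ + 5*w/9)
(H(-45, 29) + 1/((-18748 - 22702)*E)) - 96*50 = ((⅑ + (5/9)*29) + 1/(-18748 - 22702*12440)) - 96*50 = ((⅑ + 145/9) + (1/12440)/(-41450)) - 4800 = (146/9 - 1/41450*1/12440) - 4800 = (146/9 - 1/515638000) - 4800 = 75283147991/4640742000 - 4800 = -22200278452009/4640742000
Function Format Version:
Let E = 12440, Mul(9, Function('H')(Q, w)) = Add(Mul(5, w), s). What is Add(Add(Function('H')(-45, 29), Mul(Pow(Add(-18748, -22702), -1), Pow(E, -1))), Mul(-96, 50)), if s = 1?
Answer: Rational(-22200278452009, 4640742000) ≈ -4783.8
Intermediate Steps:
Function('H')(Q, w) = Add(Rational(1, 9), Mul(Rational(5, 9), w)) (Function('H')(Q, w) = Mul(Rational(1, 9), Add(Mul(5, w), 1)) = Mul(Rational(1, 9), Add(1, Mul(5, w))) = Add(Rational(1, 9), Mul(Rational(5, 9), w)))
Add(Add(Function('H')(-45, 29), Mul(Pow(Add(-18748, -22702), -1), Pow(E, -1))), Mul(-96, 50)) = Add(Add(Add(Rational(1, 9), Mul(Rational(5, 9), 29)), Mul(Pow(Add(-18748, -22702), -1), Pow(12440, -1))), Mul(-96, 50)) = Add(Add(Add(Rational(1, 9), Rational(145, 9)), Mul(Pow(-41450, -1), Rational(1, 12440))), -4800) = Add(Add(Rational(146, 9), Mul(Rational(-1, 41450), Rational(1, 12440))), -4800) = Add(Add(Rational(146, 9), Rational(-1, 515638000)), -4800) = Add(Rational(75283147991, 4640742000), -4800) = Rational(-22200278452009, 4640742000)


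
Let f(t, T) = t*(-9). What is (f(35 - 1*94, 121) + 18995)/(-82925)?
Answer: -19526/82925 ≈ -0.23547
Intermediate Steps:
f(t, T) = -9*t
(f(35 - 1*94, 121) + 18995)/(-82925) = (-9*(35 - 1*94) + 18995)/(-82925) = (-9*(35 - 94) + 18995)*(-1/82925) = (-9*(-59) + 18995)*(-1/82925) = (531 + 18995)*(-1/82925) = 19526*(-1/82925) = -19526/82925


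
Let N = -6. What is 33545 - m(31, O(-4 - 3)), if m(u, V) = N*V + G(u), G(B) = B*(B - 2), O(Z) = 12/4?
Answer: 32664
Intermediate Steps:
O(Z) = 3 (O(Z) = 12*(1/4) = 3)
G(B) = B*(-2 + B)
m(u, V) = -6*V + u*(-2 + u)
33545 - m(31, O(-4 - 3)) = 33545 - (-6*3 + 31*(-2 + 31)) = 33545 - (-18 + 31*29) = 33545 - (-18 + 899) = 33545 - 1*881 = 33545 - 881 = 32664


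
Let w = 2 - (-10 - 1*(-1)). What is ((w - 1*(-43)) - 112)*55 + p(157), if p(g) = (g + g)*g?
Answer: 46108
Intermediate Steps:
p(g) = 2*g**2 (p(g) = (2*g)*g = 2*g**2)
w = 11 (w = 2 - (-10 + 1) = 2 - 1*(-9) = 2 + 9 = 11)
((w - 1*(-43)) - 112)*55 + p(157) = ((11 - 1*(-43)) - 112)*55 + 2*157**2 = ((11 + 43) - 112)*55 + 2*24649 = (54 - 112)*55 + 49298 = -58*55 + 49298 = -3190 + 49298 = 46108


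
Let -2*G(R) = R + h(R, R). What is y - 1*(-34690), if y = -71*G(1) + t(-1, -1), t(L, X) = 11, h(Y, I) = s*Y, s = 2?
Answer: 69615/2 ≈ 34808.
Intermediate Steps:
h(Y, I) = 2*Y
G(R) = -3*R/2 (G(R) = -(R + 2*R)/2 = -3*R/2)
y = 235/2 (y = -(-213)/2 + 11 = -71*(-3/2) + 11 = 213/2 + 11 = 235/2 ≈ 117.50)
y - 1*(-34690) = 235/2 - 1*(-34690) = 235/2 + 34690 = 69615/2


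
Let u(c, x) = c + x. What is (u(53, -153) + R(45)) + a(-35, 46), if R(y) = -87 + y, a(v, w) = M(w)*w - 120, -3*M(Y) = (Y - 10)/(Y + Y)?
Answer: -268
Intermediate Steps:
M(Y) = -(-10 + Y)/(6*Y) (M(Y) = -(Y - 10)/(3*(Y + Y)) = -(-10 + Y)/(3*(2*Y)) = -(-10 + Y)*1/(2*Y)/3 = -(-10 + Y)/(6*Y))
a(v, w) = -355/3 - w/6 (a(v, w) = ((10 - w)/(6*w))*w - 120 = (5/3 - w/6) - 120 = -355/3 - w/6)
(u(53, -153) + R(45)) + a(-35, 46) = ((53 - 153) + (-87 + 45)) + (-355/3 - 1/6*46) = (-100 - 42) + (-355/3 - 23/3) = -142 - 126 = -268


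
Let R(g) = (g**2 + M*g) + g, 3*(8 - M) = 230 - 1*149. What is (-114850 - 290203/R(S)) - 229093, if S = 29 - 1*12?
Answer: -5556828/17 ≈ -3.2687e+5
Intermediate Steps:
S = 17 (S = 29 - 12 = 17)
M = -19 (M = 8 - (230 - 1*149)/3 = 8 - (230 - 149)/3 = 8 - 1/3*81 = 8 - 27 = -19)
R(g) = g**2 - 18*g (R(g) = (g**2 - 19*g) + g = g**2 - 18*g)
(-114850 - 290203/R(S)) - 229093 = (-114850 - 290203*1/(17*(-18 + 17))) - 229093 = (-114850 - 290203/(17*(-1))) - 229093 = (-114850 - 290203/(-17)) - 229093 = (-114850 - 290203*(-1/17)) - 229093 = (-114850 + 290203/17) - 229093 = -1662247/17 - 229093 = -5556828/17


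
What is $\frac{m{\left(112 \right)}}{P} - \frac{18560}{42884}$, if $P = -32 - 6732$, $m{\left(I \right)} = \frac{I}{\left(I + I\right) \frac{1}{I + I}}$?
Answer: $- \frac{8146428}{18129211} \approx -0.44935$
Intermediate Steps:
$m{\left(I \right)} = I$ ($m{\left(I \right)} = \frac{I}{2 I \frac{1}{2 I}} = \frac{I}{1} = I 1 = I$)
$P = -6764$ ($P = -32 - 6732 = -6764$)
$\frac{m{\left(112 \right)}}{P} - \frac{18560}{42884} = \frac{112}{-6764} - \frac{18560}{42884} = 112 \left(- \frac{1}{6764}\right) - \frac{4640}{10721} = - \frac{28}{1691} - \frac{4640}{10721} = - \frac{8146428}{18129211}$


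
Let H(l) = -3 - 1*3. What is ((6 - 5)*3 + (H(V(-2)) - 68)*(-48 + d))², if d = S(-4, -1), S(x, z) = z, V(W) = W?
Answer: 13169641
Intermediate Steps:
d = -1
H(l) = -6 (H(l) = -3 - 3 = -6)
((6 - 5)*3 + (H(V(-2)) - 68)*(-48 + d))² = ((6 - 5)*3 + (-6 - 68)*(-48 - 1))² = (1*3 - 74*(-49))² = (3 + 3626)² = 3629² = 13169641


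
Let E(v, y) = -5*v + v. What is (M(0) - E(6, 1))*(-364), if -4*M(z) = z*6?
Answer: -8736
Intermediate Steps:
M(z) = -3*z/2 (M(z) = -z*6/4 = -3*z/2)
E(v, y) = -4*v
(M(0) - E(6, 1))*(-364) = (-3/2*0 - (-4)*6)*(-364) = (0 - 1*(-24))*(-364) = (0 + 24)*(-364) = 24*(-364) = -8736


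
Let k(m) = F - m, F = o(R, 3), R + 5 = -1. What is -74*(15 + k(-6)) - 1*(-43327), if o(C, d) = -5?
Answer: 42143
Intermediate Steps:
R = -6 (R = -5 - 1 = -6)
F = -5
k(m) = -5 - m
-74*(15 + k(-6)) - 1*(-43327) = -74*(15 + (-5 - 1*(-6))) - 1*(-43327) = -74*(15 + (-5 + 6)) + 43327 = -74*(15 + 1) + 43327 = -74*16 + 43327 = -1184 + 43327 = 42143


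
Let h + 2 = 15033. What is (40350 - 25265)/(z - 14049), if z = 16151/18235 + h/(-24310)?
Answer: -102680578/95626913 ≈ -1.0738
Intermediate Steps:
h = 15031 (h = -2 + 15033 = 15031)
z = 9101/34034 (z = 16151/18235 + 15031/(-24310) = 16151*(1/18235) + 15031*(-1/24310) = 31/35 - 15031/24310 = 9101/34034 ≈ 0.26741)
(40350 - 25265)/(z - 14049) = (40350 - 25265)/(9101/34034 - 14049) = 15085/(-478134565/34034) = 15085*(-34034/478134565) = -102680578/95626913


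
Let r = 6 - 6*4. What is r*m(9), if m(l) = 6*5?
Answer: -540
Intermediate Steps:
m(l) = 30
r = -18 (r = 6 - 24 = -18)
r*m(9) = -18*30 = -540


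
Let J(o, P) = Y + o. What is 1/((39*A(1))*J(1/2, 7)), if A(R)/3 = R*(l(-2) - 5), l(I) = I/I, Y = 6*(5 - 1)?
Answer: -1/11466 ≈ -8.7214e-5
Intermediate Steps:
Y = 24 (Y = 6*4 = 24)
l(I) = 1
J(o, P) = 24 + o
A(R) = -12*R (A(R) = 3*(R*(1 - 5)) = 3*(R*(-4)) = 3*(-4*R) = -12*R)
1/((39*A(1))*J(1/2, 7)) = 1/((39*(-12*1))*(24 + 1/2)) = 1/((39*(-12))*(24 + ½)) = 1/(-468*49/2) = 1/(-11466) = -1/11466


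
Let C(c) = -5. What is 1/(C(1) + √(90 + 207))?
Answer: 5/272 + 3*√33/272 ≈ 0.081741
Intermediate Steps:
1/(C(1) + √(90 + 207)) = 1/(-5 + √(90 + 207)) = 1/(-5 + √297) = 1/(-5 + 3*√33)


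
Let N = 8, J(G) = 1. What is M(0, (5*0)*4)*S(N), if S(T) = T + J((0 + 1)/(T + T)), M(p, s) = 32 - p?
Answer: 288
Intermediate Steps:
S(T) = 1 + T (S(T) = T + 1 = 1 + T)
M(0, (5*0)*4)*S(N) = (32 - 1*0)*(1 + 8) = (32 + 0)*9 = 32*9 = 288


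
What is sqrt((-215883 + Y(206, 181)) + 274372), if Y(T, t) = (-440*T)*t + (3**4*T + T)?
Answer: I*sqrt(16330459) ≈ 4041.1*I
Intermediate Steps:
Y(T, t) = 82*T - 440*T*t (Y(T, t) = -440*T*t + (81*T + T) = -440*T*t + 82*T = 82*T - 440*T*t)
sqrt((-215883 + Y(206, 181)) + 274372) = sqrt((-215883 + 2*206*(41 - 220*181)) + 274372) = sqrt((-215883 + 2*206*(41 - 39820)) + 274372) = sqrt((-215883 + 2*206*(-39779)) + 274372) = sqrt((-215883 - 16388948) + 274372) = sqrt(-16604831 + 274372) = sqrt(-16330459) = I*sqrt(16330459)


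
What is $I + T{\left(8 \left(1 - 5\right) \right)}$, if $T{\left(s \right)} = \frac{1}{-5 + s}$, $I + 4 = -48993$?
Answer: $- \frac{1812890}{37} \approx -48997.0$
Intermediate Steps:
$I = -48997$ ($I = -4 - 48993 = -48997$)
$I + T{\left(8 \left(1 - 5\right) \right)} = -48997 + \frac{1}{-5 + 8 \left(1 - 5\right)} = -48997 + \frac{1}{-5 + 8 \left(-4\right)} = -48997 + \frac{1}{-5 - 32} = -48997 + \frac{1}{-37} = -48997 - \frac{1}{37} = - \frac{1812890}{37}$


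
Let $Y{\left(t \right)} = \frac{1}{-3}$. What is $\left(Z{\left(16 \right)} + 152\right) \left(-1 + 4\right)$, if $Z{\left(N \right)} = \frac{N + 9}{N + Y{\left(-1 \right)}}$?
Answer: $\frac{21657}{47} \approx 460.79$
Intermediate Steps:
$Y{\left(t \right)} = - \frac{1}{3}$
$Z{\left(N \right)} = \frac{9 + N}{- \frac{1}{3} + N}$ ($Z{\left(N \right)} = \frac{N + 9}{N - \frac{1}{3}} = \frac{9 + N}{- \frac{1}{3} + N}$)
$\left(Z{\left(16 \right)} + 152\right) \left(-1 + 4\right) = \left(\frac{3 \left(9 + 16\right)}{-1 + 3 \cdot 16} + 152\right) \left(-1 + 4\right) = \left(3 \frac{1}{-1 + 48} \cdot 25 + 152\right) 3 = \left(3 \cdot \frac{1}{47} \cdot 25 + 152\right) 3 = \left(\frac{75}{47} + 152\right) 3 = \frac{7219}{47} \cdot 3 = \frac{21657}{47}$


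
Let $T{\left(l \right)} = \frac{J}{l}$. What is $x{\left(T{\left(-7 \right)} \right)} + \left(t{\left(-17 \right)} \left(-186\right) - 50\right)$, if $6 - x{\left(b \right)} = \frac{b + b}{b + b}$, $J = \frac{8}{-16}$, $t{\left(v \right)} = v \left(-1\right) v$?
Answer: $53709$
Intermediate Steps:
$t{\left(v \right)} = - v^{2}$ ($t{\left(v \right)} = - v v = - v^{2}$)
$J = - \frac{1}{2}$ ($J = 8 \left(- \frac{1}{16}\right) = - \frac{1}{2} \approx -0.5$)
$T{\left(l \right)} = - \frac{1}{2 l}$
$x{\left(b \right)} = 5$ ($x{\left(b \right)} = 6 - \frac{b + b}{b + b} = 6 - \frac{2 b}{2 b} = 6 - 2 b \frac{1}{2 b} = 6 - 1 = 5$)
$x{\left(T{\left(-7 \right)} \right)} + \left(t{\left(-17 \right)} \left(-186\right) - 50\right) = 5 - \left(50 - - \left(-17\right)^{2} \left(-186\right)\right) = 5 - \left(50 - \left(-1\right) 289 \left(-186\right)\right) = 5 - -53704 = 5 + \left(53754 - 50\right) = 5 + 53704 = 53709$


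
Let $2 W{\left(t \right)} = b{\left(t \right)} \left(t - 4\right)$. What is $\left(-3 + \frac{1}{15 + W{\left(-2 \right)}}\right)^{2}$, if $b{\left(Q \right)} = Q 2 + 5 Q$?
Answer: $\frac{28900}{3249} \approx 8.8951$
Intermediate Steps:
$b{\left(Q \right)} = 7 Q$ ($b{\left(Q \right)} = 2 Q + 5 Q = 7 Q$)
$W{\left(t \right)} = \frac{7 t \left(-4 + t\right)}{2}$ ($W{\left(t \right)} = \frac{7 t \left(t - 4\right)}{2} = \frac{7 t \left(-4 + t\right)}{2}$)
$\left(-3 + \frac{1}{15 + W{\left(-2 \right)}}\right)^{2} = \left(-3 + \frac{1}{15 + \frac{7}{2} \left(-2\right) \left(-4 - 2\right)}\right)^{2} = \left(-3 + \frac{1}{15 + \frac{7}{2} \left(-2\right) \left(-6\right)}\right)^{2} = \left(-3 + \frac{1}{15 + 42}\right)^{2} = \left(-3 + \frac{1}{57}\right)^{2} = \left(- \frac{170}{57}\right)^{2} = \frac{28900}{3249}$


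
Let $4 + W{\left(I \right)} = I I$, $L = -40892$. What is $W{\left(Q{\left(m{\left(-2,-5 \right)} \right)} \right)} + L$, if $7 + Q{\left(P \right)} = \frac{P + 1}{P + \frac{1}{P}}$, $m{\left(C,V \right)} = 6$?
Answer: $- \frac{55939535}{1369} \approx -40862.0$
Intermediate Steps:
$Q{\left(P \right)} = -7 + \frac{1 + P}{P + \frac{1}{P}}$ ($Q{\left(P \right)} = -7 + \frac{P + 1}{P + \frac{1}{P}} = -7 + \frac{1 + P}{P + \frac{1}{P}}$)
$W{\left(I \right)} = -4 + I^{2}$ ($W{\left(I \right)} = -4 + I I = -4 + I^{2}$)
$W{\left(Q{\left(m{\left(-2,-5 \right)} \right)} \right)} + L = \left(-4 + \left(\frac{-7 + 6 - 6 \cdot 6^{2}}{1 + 6^{2}}\right)^{2}\right) - 40892 = \left(-4 + \left(\frac{-7 + 6 - 216}{1 + 36}\right)^{2}\right) - 40892 = \left(-4 + \left(\frac{-7 + 6 - 216}{37}\right)^{2}\right) - 40892 = \left(-4 + \left(\frac{1}{37} \left(-217\right)\right)^{2}\right) - 40892 = \left(-4 + \left(- \frac{217}{37}\right)^{2}\right) - 40892 = \left(-4 + \frac{47089}{1369}\right) - 40892 = \frac{41613}{1369} - 40892 = - \frac{55939535}{1369}$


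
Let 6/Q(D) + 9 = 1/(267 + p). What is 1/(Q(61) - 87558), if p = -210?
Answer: -256/22415019 ≈ -1.1421e-5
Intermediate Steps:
Q(D) = -171/256 (Q(D) = 6/(-9 + 1/(267 - 210)) = 6/(-9 + 1/57) = 6/(-512/57) = 6*(-57/512) = -171/256)
1/(Q(61) - 87558) = 1/(-171/256 - 87558) = 1/(-22415019/256) = -256/22415019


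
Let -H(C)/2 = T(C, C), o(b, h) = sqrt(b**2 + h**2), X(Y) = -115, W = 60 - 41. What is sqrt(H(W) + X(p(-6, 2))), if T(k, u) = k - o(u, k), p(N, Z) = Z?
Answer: sqrt(-153 + 38*sqrt(2)) ≈ 9.9629*I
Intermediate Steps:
W = 19
T(k, u) = k - sqrt(k**2 + u**2) (T(k, u) = k - sqrt(u**2 + k**2) = k - sqrt(k**2 + u**2))
H(C) = -2*C + 2*sqrt(2)*sqrt(C**2) (H(C) = -2*(C - sqrt(C**2 + C**2)) = -2*(C - sqrt(2*C**2)) = -2*(C - sqrt(2)*sqrt(C**2)) = -2*C + 2*sqrt(2)*sqrt(C**2))
sqrt(H(W) + X(p(-6, 2))) = sqrt((-2*19 + 2*sqrt(2)*sqrt(19**2)) - 115) = sqrt((-38 + 2*sqrt(2)*sqrt(361)) - 115) = sqrt((-38 + 2*sqrt(2)*19) - 115) = sqrt((-38 + 38*sqrt(2)) - 115) = sqrt(-153 + 38*sqrt(2))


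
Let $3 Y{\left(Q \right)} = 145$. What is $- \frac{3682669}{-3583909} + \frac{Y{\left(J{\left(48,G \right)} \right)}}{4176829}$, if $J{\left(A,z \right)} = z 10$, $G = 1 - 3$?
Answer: $\frac{46146155696608}{44908125133683} \approx 1.0276$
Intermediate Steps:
$G = -2$ ($G = 1 - 3 = -2$)
$J{\left(A,z \right)} = 10 z$
$Y{\left(Q \right)} = \frac{145}{3}$ ($Y{\left(Q \right)} = \frac{1}{3} \cdot 145 = \frac{145}{3}$)
$- \frac{3682669}{-3583909} + \frac{Y{\left(J{\left(48,G \right)} \right)}}{4176829} = - \frac{3682669}{-3583909} + \frac{145}{3 \cdot 4176829} = \left(-3682669\right) \left(- \frac{1}{3583909}\right) + \frac{145}{3} \cdot \frac{1}{4176829} = \frac{3682669}{3583909} + \frac{145}{12530487} = \frac{46146155696608}{44908125133683}$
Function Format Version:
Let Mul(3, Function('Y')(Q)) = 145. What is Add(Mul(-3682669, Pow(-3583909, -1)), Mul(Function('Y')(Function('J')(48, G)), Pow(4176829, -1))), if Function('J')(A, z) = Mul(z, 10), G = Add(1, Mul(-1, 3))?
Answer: Rational(46146155696608, 44908125133683) ≈ 1.0276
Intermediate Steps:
G = -2 (G = Add(1, -3) = -2)
Function('J')(A, z) = Mul(10, z)
Function('Y')(Q) = Rational(145, 3) (Function('Y')(Q) = Mul(Rational(1, 3), 145) = Rational(145, 3))
Add(Mul(-3682669, Pow(-3583909, -1)), Mul(Function('Y')(Function('J')(48, G)), Pow(4176829, -1))) = Add(Mul(-3682669, Pow(-3583909, -1)), Mul(Rational(145, 3), Pow(4176829, -1))) = Add(Mul(-3682669, Rational(-1, 3583909)), Mul(Rational(145, 3), Rational(1, 4176829))) = Add(Rational(3682669, 3583909), Rational(145, 12530487)) = Rational(46146155696608, 44908125133683)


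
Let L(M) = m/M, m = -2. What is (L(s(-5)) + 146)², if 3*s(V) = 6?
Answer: 21025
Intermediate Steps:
s(V) = 2 (s(V) = (⅓)*6 = 2)
L(M) = -2/M
(L(s(-5)) + 146)² = (-2/2 + 146)² = (-2*½ + 146)² = (-1 + 146)² = 145² = 21025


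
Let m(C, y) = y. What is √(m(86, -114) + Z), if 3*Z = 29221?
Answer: √86637/3 ≈ 98.114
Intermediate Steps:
Z = 29221/3 (Z = (⅓)*29221 = 29221/3 ≈ 9740.3)
√(m(86, -114) + Z) = √(-114 + 29221/3) = √(28879/3) = √86637/3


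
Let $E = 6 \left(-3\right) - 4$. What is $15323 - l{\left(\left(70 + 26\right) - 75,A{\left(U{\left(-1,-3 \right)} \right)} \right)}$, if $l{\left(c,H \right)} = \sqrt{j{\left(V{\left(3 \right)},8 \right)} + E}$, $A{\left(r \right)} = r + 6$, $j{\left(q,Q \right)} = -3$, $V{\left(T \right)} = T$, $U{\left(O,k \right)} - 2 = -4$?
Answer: $15323 - 5 i \approx 15323.0 - 5.0 i$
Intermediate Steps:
$U{\left(O,k \right)} = -2$ ($U{\left(O,k \right)} = 2 - 4 = -2$)
$E = -22$ ($E = -18 - 4 = -22$)
$A{\left(r \right)} = 6 + r$
$l{\left(c,H \right)} = 5 i$ ($l{\left(c,H \right)} = \sqrt{-3 - 22} = \sqrt{-25} = 5 i$)
$15323 - l{\left(\left(70 + 26\right) - 75,A{\left(U{\left(-1,-3 \right)} \right)} \right)} = 15323 - 5 i$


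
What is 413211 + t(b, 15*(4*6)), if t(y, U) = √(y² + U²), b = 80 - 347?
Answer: 413211 + 3*√22321 ≈ 4.1366e+5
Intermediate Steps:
b = -267
t(y, U) = √(U² + y²)
413211 + t(b, 15*(4*6)) = 413211 + √((15*(4*6))² + (-267)²) = 413211 + √((15*24)² + 71289) = 413211 + √(360² + 71289) = 413211 + √(129600 + 71289) = 413211 + √200889 = 413211 + 3*√22321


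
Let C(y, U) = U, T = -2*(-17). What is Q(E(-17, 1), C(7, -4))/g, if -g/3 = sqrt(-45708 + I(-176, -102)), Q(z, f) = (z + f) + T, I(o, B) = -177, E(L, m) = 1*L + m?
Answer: 2*I*sqrt(45885)/19665 ≈ 0.021786*I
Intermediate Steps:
E(L, m) = L + m
T = 34
Q(z, f) = 34 + f + z (Q(z, f) = (z + f) + 34 = (f + z) + 34 = 34 + f + z)
g = -3*I*sqrt(45885) (g = -3*sqrt(-45708 - 177) = -3*I*sqrt(45885) ≈ -642.62*I)
Q(E(-17, 1), C(7, -4))/g = (34 - 4 + (-17 + 1))/((-3*I*sqrt(45885))) = (34 - 4 - 16)*(I*sqrt(45885)/137655) = 14*(I*sqrt(45885)/137655) = 2*I*sqrt(45885)/19665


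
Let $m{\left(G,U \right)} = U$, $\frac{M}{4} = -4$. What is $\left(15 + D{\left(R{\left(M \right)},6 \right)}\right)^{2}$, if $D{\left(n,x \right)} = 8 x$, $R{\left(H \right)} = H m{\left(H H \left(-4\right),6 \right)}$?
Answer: $3969$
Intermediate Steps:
$M = -16$ ($M = 4 \left(-4\right) = -16$)
$R{\left(H \right)} = 6 H$ ($R{\left(H \right)} = H 6 = 6 H$)
$\left(15 + D{\left(R{\left(M \right)},6 \right)}\right)^{2} = \left(15 + 8 \cdot 6\right)^{2} = \left(15 + 48\right)^{2} = 63^{2} = 3969$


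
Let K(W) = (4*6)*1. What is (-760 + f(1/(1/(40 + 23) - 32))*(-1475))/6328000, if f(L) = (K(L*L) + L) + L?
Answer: -1453531/255018400 ≈ -0.0056997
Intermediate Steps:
K(W) = 24 (K(W) = 24*1 = 24)
f(L) = 24 + 2*L (f(L) = (24 + L) + L = 24 + 2*L)
(-760 + f(1/(1/(40 + 23) - 32))*(-1475))/6328000 = (-760 + (24 + 2/(1/(40 + 23) - 32))*(-1475))/6328000 = (-760 + (24 + 2/(1/63 - 32))*(-1475))*(1/6328000) = (-760 + (24 + 2/(-2015/63))*(-1475))*(1/6328000) = (-760 + (24 + 2*(-63/2015))*(-1475))*(1/6328000) = (-760 + (24 - 126/2015)*(-1475))*(1/6328000) = (-760 + (48234/2015)*(-1475))*(1/6328000) = (-760 - 14229030/403)*(1/6328000) = -14535310/403*1/6328000 = -1453531/255018400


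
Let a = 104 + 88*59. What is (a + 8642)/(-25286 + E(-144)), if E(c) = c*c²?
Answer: -6969/1505635 ≈ -0.0046286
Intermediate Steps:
a = 5296 (a = 104 + 5192 = 5296)
E(c) = c³
(a + 8642)/(-25286 + E(-144)) = (5296 + 8642)/(-25286 + (-144)³) = 13938/(-25286 - 2985984) = 13938/(-3011270) = 13938*(-1/3011270) = -6969/1505635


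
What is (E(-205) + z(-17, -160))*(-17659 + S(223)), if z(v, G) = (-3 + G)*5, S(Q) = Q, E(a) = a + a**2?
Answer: -714963180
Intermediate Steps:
z(v, G) = -15 + 5*G
(E(-205) + z(-17, -160))*(-17659 + S(223)) = (-205*(1 - 205) + (-15 + 5*(-160)))*(-17659 + 223) = (-205*(-204) + (-15 - 800))*(-17436) = (41820 - 815)*(-17436) = 41005*(-17436) = -714963180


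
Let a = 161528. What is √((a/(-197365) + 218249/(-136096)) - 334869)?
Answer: I*√15100422672668750344907770/6715146760 ≈ 578.68*I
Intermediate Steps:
√((a/(-197365) + 218249/(-136096)) - 334869) = √((161528/(-197365) + 218249/(-136096)) - 334869) = √((161528*(-1/197365) + 218249*(-1/136096)) - 334869) = √((-161528/197365 - 218249/136096) - 334869) = √(-65058028573/26860587040 - 334869) = √(-8994842979526333/26860587040) = I*√15100422672668750344907770/6715146760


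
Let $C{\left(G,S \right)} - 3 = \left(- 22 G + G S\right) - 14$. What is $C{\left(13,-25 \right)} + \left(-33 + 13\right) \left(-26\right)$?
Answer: $-102$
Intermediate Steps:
$C{\left(G,S \right)} = -11 - 22 G + G S$ ($C{\left(G,S \right)} = 3 - \left(14 + 22 G - G S\right) = -11 - 22 G + G S$)
$C{\left(13,-25 \right)} + \left(-33 + 13\right) \left(-26\right) = \left(-11 - 286 + 13 \left(-25\right)\right) + \left(-33 + 13\right) \left(-26\right) = \left(-11 - 286 - 325\right) - -520 = -622 + 520 = -102$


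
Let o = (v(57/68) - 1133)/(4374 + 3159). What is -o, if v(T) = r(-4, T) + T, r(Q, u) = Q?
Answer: 25753/170748 ≈ 0.15082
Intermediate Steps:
v(T) = -4 + T
o = -25753/170748 (o = ((-4 + 57/68) - 1133)/(4374 + 3159) = ((-4 + 57*(1/68)) - 1133)/7533 = ((-4 + 57/68) - 1133)*(1/7533) = (-215/68 - 1133)*(1/7533) = -77259/68*1/7533 = -25753/170748 ≈ -0.15082)
-o = -1*(-25753/170748) = 25753/170748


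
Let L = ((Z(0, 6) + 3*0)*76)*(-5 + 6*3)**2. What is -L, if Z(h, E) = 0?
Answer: 0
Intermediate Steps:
L = 0 (L = ((0 + 3*0)*76)*(-5 + 6*3)**2 = ((0 + 0)*76)*(-5 + 18)**2 = (0*76)*13**2 = 0*169 = 0)
-L = -1*0 = 0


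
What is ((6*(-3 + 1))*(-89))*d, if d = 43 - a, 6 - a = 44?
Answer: 86508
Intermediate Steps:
a = -38 (a = 6 - 1*44 = 6 - 44 = -38)
d = 81 (d = 43 - 1*(-38) = 43 + 38 = 81)
((6*(-3 + 1))*(-89))*d = ((6*(-3 + 1))*(-89))*81 = ((6*(-2))*(-89))*81 = -12*(-89)*81 = 1068*81 = 86508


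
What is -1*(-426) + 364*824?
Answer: 300362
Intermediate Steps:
-1*(-426) + 364*824 = 426 + 299936 = 300362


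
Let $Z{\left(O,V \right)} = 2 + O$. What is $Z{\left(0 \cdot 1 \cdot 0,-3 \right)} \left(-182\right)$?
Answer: $-364$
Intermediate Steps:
$Z{\left(0 \cdot 1 \cdot 0,-3 \right)} \left(-182\right) = \left(2 + 0 \cdot 1 \cdot 0\right) \left(-182\right) = \left(2 + 0 \cdot 0\right) \left(-182\right) = \left(2 + 0\right) \left(-182\right) = 2 \left(-182\right) = -364$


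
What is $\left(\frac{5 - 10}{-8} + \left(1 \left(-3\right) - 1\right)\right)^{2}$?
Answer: $\frac{729}{64} \approx 11.391$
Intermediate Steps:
$\left(\frac{5 - 10}{-8} + \left(1 \left(-3\right) - 1\right)\right)^{2} = \left(\left(-5\right) \left(- \frac{1}{8}\right) - 4\right)^{2} = \left(\frac{5}{8} - 4\right)^{2} = \left(- \frac{27}{8}\right)^{2} = \frac{729}{64}$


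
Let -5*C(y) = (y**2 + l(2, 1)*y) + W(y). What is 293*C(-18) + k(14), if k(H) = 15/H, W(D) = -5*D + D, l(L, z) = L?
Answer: -295329/14 ≈ -21095.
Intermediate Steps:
W(D) = -4*D
C(y) = -y**2/5 + 2*y/5 (C(y) = -((y**2 + 2*y) - 4*y)/5 = -(y**2 - 2*y)/5 = -y**2/5 + 2*y/5)
293*C(-18) + k(14) = 293*((1/5)*(-18)*(2 - 1*(-18))) + 15/14 = 293*((1/5)*(-18)*(2 + 18)) + 15*(1/14) = 293*((1/5)*(-18)*20) + 15/14 = 293*(-72) + 15/14 = -21096 + 15/14 = -295329/14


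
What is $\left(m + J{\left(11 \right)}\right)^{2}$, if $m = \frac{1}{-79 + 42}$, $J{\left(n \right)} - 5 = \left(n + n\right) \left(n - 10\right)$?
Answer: $\frac{996004}{1369} \approx 727.54$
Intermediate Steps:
$J{\left(n \right)} = 5 + 2 n \left(-10 + n\right)$ ($J{\left(n \right)} = 5 + \left(n + n\right) \left(n - 10\right) = 5 + 2 n \left(-10 + n\right)$)
$m = - \frac{1}{37}$ ($m = \frac{1}{-37} = - \frac{1}{37} \approx -0.027027$)
$\left(m + J{\left(11 \right)}\right)^{2} = \left(- \frac{1}{37} + \left(5 - 220 + 2 \cdot 11^{2}\right)\right)^{2} = \left(- \frac{1}{37} + \left(5 - 220 + 2 \cdot 121\right)\right)^{2} = \left(- \frac{1}{37} + \left(5 - 220 + 242\right)\right)^{2} = \left(- \frac{1}{37} + 27\right)^{2} = \left(\frac{998}{37}\right)^{2} = \frac{996004}{1369}$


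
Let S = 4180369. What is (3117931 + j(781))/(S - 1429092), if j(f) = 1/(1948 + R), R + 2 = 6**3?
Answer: 6740966823/5948260874 ≈ 1.1333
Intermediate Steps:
R = 214 (R = -2 + 6**3 = -2 + 216 = 214)
j(f) = 1/2162 (j(f) = 1/(1948 + 214) = 1/2162)
(3117931 + j(781))/(S - 1429092) = (3117931 + 1/2162)/(4180369 - 1429092) = (6740966823/2162)/2751277 = (6740966823/2162)*(1/2751277) = 6740966823/5948260874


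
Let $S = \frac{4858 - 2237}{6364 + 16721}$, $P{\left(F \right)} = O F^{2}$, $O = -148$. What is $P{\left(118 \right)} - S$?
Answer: $- \frac{47572462541}{23085} \approx -2.0608 \cdot 10^{6}$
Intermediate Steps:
$P{\left(F \right)} = - 148 F^{2}$
$S = \frac{2621}{23085} \approx 0.11354$
$P{\left(118 \right)} - S = - 148 \cdot 118^{2} - \frac{2621}{23085} = \left(-148\right) 13924 - \frac{2621}{23085} = -2060752 - \frac{2621}{23085} = - \frac{47572462541}{23085}$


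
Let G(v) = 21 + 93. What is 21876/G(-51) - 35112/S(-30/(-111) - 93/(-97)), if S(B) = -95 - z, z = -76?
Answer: 38758/19 ≈ 2039.9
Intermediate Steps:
G(v) = 114
S(B) = -19 (S(B) = -95 - 1*(-76) = -95 + 76 = -19)
21876/G(-51) - 35112/S(-30/(-111) - 93/(-97)) = 21876/114 - 35112/(-19) = 21876*(1/114) - 35112*(-1/19) = 3646/19 + 1848 = 38758/19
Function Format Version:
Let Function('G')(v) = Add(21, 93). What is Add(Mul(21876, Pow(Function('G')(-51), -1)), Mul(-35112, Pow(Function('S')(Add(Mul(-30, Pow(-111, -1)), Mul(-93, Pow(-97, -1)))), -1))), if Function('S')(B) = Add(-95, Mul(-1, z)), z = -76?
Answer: Rational(38758, 19) ≈ 2039.9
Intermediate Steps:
Function('G')(v) = 114
Function('S')(B) = -19 (Function('S')(B) = Add(-95, Mul(-1, -76)) = Add(-95, 76) = -19)
Add(Mul(21876, Pow(Function('G')(-51), -1)), Mul(-35112, Pow(Function('S')(Add(Mul(-30, Pow(-111, -1)), Mul(-93, Pow(-97, -1)))), -1))) = Add(Mul(21876, Pow(114, -1)), Mul(-35112, Pow(-19, -1))) = Add(Mul(21876, Rational(1, 114)), Mul(-35112, Rational(-1, 19))) = Add(Rational(3646, 19), 1848) = Rational(38758, 19)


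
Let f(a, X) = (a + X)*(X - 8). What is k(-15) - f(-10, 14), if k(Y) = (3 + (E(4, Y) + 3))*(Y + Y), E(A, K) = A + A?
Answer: -444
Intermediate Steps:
E(A, K) = 2*A
k(Y) = 28*Y (k(Y) = (3 + (2*4 + 3))*(Y + Y) = (3 + (8 + 3))*(2*Y) = (3 + 11)*(2*Y) = 14*(2*Y) = 28*Y)
f(a, X) = (-8 + X)*(X + a) (f(a, X) = (X + a)*(-8 + X) = (-8 + X)*(X + a))
k(-15) - f(-10, 14) = 28*(-15) - (14² - 8*14 - 8*(-10) + 14*(-10)) = -420 - (196 - 112 + 80 - 140) = -420 - 1*24 = -420 - 24 = -444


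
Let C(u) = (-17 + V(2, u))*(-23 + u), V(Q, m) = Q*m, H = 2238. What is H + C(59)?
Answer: 5874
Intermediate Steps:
C(u) = (-23 + u)*(-17 + 2*u) (C(u) = (-17 + 2*u)*(-23 + u) = (-23 + u)*(-17 + 2*u))
H + C(59) = 2238 + (391 - 63*59 + 2*59²) = 2238 + (391 - 3717 + 2*3481) = 2238 + (391 - 3717 + 6962) = 2238 + 3636 = 5874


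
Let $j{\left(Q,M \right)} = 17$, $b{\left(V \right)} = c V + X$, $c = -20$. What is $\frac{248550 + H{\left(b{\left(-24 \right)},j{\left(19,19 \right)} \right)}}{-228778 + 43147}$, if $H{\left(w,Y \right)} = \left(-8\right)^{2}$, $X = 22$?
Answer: $- \frac{248614}{185631} \approx -1.3393$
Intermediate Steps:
$b{\left(V \right)} = 22 - 20 V$ ($b{\left(V \right)} = - 20 V + 22 = 22 - 20 V$)
$H{\left(w,Y \right)} = 64$
$\frac{248550 + H{\left(b{\left(-24 \right)},j{\left(19,19 \right)} \right)}}{-228778 + 43147} = \frac{248550 + 64}{-228778 + 43147} = \frac{248614}{-185631} = 248614 \left(- \frac{1}{185631}\right) = - \frac{248614}{185631}$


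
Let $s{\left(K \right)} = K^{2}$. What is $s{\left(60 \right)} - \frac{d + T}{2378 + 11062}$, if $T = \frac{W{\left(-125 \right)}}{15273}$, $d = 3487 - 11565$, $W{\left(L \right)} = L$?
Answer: $\frac{739092207419}{205269120} \approx 3600.6$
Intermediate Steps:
$d = -8078$
$T = - \frac{125}{15273} \approx -0.0081844$
$s{\left(60 \right)} - \frac{d + T}{2378 + 11062} = 60^{2} - \frac{-8078 - \frac{125}{15273}}{2378 + 11062} = 3600 - - \frac{123375419}{15273 \cdot 13440} = 3600 - \left(- \frac{123375419}{15273}\right) \frac{1}{13440} = 3600 - - \frac{123375419}{205269120} = 3600 + \frac{123375419}{205269120} = \frac{739092207419}{205269120}$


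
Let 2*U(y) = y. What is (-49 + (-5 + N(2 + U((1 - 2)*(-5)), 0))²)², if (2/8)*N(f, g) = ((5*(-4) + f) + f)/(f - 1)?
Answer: 162001984/2401 ≈ 67473.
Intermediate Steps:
U(y) = y/2
N(f, g) = 4*(-20 + 2*f)/(-1 + f) (N(f, g) = 4*(((5*(-4) + f) + f)/(f - 1)) = 4*(((-20 + f) + f)/(-1 + f)) = 4*((-20 + 2*f)/(-1 + f)) = 4*(-20 + 2*f)/(-1 + f))
(-49 + (-5 + N(2 + U((1 - 2)*(-5)), 0))²)² = (-49 + (-5 + 8*(-10 + (2 + ((1 - 2)*(-5))/2))/(-1 + (2 + ((1 - 2)*(-5))/2)))²)² = (-49 + (-5 + 8*(-10 + (2 + (-1*(-5))/2))/(-1 + (2 + (-1*(-5))/2)))²)² = (-49 + (-5 + 8*(-10 + (2 + (½)*5))/(-1 + (2 + (½)*5)))²)² = (-49 + (-5 + 8*(-10 + (2 + 5/2))/(-1 + (2 + 5/2)))²)² = (-49 + (-5 + 8*(-10 + 9/2)/(-1 + 9/2))²)² = (-49 + (-5 + 8*(-11/2)/(7/2))²)² = (-49 + (-5 + 8*(2/7)*(-11/2))²)² = (-49 + (-5 - 88/7)²)² = (-49 + (-123/7)²)² = (-49 + 15129/49)² = (12728/49)² = 162001984/2401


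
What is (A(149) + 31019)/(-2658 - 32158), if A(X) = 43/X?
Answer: -2310937/2593792 ≈ -0.89095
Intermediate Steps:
(A(149) + 31019)/(-2658 - 32158) = (43/149 + 31019)/(-2658 - 32158) = (43*(1/149) + 31019)/(-34816) = (43/149 + 31019)*(-1/34816) = (4621874/149)*(-1/34816) = -2310937/2593792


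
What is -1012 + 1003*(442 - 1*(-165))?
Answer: 607809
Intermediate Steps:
-1012 + 1003*(442 - 1*(-165)) = -1012 + 1003*(442 + 165) = -1012 + 1003*607 = -1012 + 608821 = 607809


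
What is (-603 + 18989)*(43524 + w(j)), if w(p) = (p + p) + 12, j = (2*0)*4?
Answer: 800452896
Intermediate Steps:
j = 0 (j = 0*4 = 0)
w(p) = 12 + 2*p (w(p) = 2*p + 12 = 12 + 2*p)
(-603 + 18989)*(43524 + w(j)) = (-603 + 18989)*(43524 + (12 + 2*0)) = 18386*(43524 + (12 + 0)) = 18386*(43524 + 12) = 18386*43536 = 800452896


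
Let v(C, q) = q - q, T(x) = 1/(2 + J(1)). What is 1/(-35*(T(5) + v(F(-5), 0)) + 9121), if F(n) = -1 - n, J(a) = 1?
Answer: 3/27328 ≈ 0.00010978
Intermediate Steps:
T(x) = 1/3 (T(x) = 1/(2 + 1) = 1/3)
v(C, q) = 0
1/(-35*(T(5) + v(F(-5), 0)) + 9121) = 1/(-35*(1/3 + 0) + 9121) = 1/(-35*1/3 + 9121) = 1/(-35/3 + 9121) = 1/(27328/3) = 3/27328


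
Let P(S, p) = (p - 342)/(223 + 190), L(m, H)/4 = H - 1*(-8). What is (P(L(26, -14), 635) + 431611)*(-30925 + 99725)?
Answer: 12263987756800/413 ≈ 2.9695e+10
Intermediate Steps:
L(m, H) = 32 + 4*H (L(m, H) = 4*(H - 1*(-8)) = 4*(H + 8) = 4*(8 + H) = 32 + 4*H)
P(S, p) = -342/413 + p/413 (P(S, p) = (-342 + p)/413 = (-342 + p)*(1/413) = -342/413 + p/413)
(P(L(26, -14), 635) + 431611)*(-30925 + 99725) = ((-342/413 + (1/413)*635) + 431611)*(-30925 + 99725) = ((-342/413 + 635/413) + 431611)*68800 = (293/413 + 431611)*68800 = (178255636/413)*68800 = 12263987756800/413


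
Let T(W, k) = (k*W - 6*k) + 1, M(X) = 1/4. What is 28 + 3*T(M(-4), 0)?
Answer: 31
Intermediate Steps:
M(X) = 1/4
T(W, k) = 1 - 6*k + W*k (T(W, k) = (W*k - 6*k) + 1 = (-6*k + W*k) + 1 = 1 - 6*k + W*k)
28 + 3*T(M(-4), 0) = 28 + 3*(1 - 6*0 + (1/4)*0) = 28 + 3*(1 + 0 + 0) = 28 + 3*1 = 28 + 3 = 31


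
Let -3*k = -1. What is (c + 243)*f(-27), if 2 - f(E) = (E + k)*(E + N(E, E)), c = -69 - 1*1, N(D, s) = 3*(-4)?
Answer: -179574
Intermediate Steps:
N(D, s) = -12
k = 1/3 (k = -1/3*(-1) = 1/3 ≈ 0.33333)
c = -70 (c = -69 - 1 = -70)
f(E) = 2 - (-12 + E)*(1/3 + E) (f(E) = 2 - (E + 1/3)*(E - 12) = 2 - (1/3 + E)*(-12 + E) = 2 - (-12 + E)*(1/3 + E))
(c + 243)*f(-27) = (-70 + 243)*(6 - 1*(-27)**2 + (35/3)*(-27)) = 173*(6 - 1*729 - 315) = 173*(6 - 729 - 315) = 173*(-1038) = -179574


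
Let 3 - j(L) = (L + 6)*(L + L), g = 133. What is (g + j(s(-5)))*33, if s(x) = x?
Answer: 4818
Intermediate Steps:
j(L) = 3 - 2*L*(6 + L) (j(L) = 3 - (L + 6)*(L + L) = 3 - (6 + L)*2*L = 3 - 2*L*(6 + L))
(g + j(s(-5)))*33 = (133 + (3 - 12*(-5) - 2*(-5)²))*33 = (133 + (3 + 60 - 2*25))*33 = (133 + (3 + 60 - 50))*33 = (133 + 13)*33 = 146*33 = 4818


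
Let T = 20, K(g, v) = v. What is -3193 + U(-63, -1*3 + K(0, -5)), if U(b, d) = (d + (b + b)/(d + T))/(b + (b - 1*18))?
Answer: -919547/288 ≈ -3192.9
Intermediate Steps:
U(b, d) = (d + 2*b/(20 + d))/(-18 + 2*b) (U(b, d) = (d + (b + b)/(d + 20))/(b + (b - 1*18)) = (d + (2*b)/(20 + d))/(b + (b - 18)) = (d + 2*b/(20 + d))/(b + (-18 + b)) = (d + 2*b/(20 + d))/(-18 + 2*b))
-3193 + U(-63, -1*3 + K(0, -5)) = -3193 + (-63 + (-1*3 - 5)²/2 + 10*(-1*3 - 5))/(-180 - 9*(-1*3 - 5) + 20*(-63) - 63*(-1*3 - 5)) = -3193 + (-63 + (-3 - 5)²/2 + 10*(-3 - 5))/(-180 - 9*(-3 - 5) - 1260 - 63*(-3 - 5)) = -3193 + (-63 + (½)*(-8)² + 10*(-8))/(-180 - 9*(-8) - 1260 - 63*(-8)) = -3193 + (-63 + (½)*64 - 80)/(-180 + 72 - 1260 + 504) = -3193 + (-63 + 32 - 80)/(-864) = -3193 - 1/864*(-111) = -3193 + 37/288 = -919547/288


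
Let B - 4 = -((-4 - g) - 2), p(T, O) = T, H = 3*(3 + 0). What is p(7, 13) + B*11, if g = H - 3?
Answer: 183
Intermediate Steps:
H = 9 (H = 3*3 = 9)
g = 6 (g = 9 - 3 = 6)
B = 16 (B = 4 - ((-4 - 1*6) - 2) = 4 - ((-4 - 6) - 2) = 4 - (-10 - 2) = 4 - 1*(-12) = 4 + 12 = 16)
p(7, 13) + B*11 = 7 + 16*11 = 7 + 176 = 183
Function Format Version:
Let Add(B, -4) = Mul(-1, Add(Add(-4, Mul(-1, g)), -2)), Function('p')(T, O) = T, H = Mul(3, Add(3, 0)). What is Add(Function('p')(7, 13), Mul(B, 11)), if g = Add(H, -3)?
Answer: 183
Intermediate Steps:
H = 9 (H = Mul(3, 3) = 9)
g = 6 (g = Add(9, -3) = 6)
B = 16 (B = Add(4, Mul(-1, Add(Add(-4, Mul(-1, 6)), -2))) = Add(4, Mul(-1, Add(Add(-4, -6), -2))) = Add(4, Mul(-1, Add(-10, -2))) = Add(4, Mul(-1, -12)) = Add(4, 12) = 16)
Add(Function('p')(7, 13), Mul(B, 11)) = Add(7, Mul(16, 11)) = Add(7, 176) = 183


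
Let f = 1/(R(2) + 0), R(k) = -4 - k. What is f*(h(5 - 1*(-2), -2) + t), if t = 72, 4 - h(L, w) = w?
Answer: -13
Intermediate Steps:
h(L, w) = 4 - w
f = -⅙ (f = 1/((-4 - 1*2) + 0) = 1/((-4 - 2) + 0) = 1/(-6 + 0) = 1/(-6) = -⅙ ≈ -0.16667)
f*(h(5 - 1*(-2), -2) + t) = -((4 - 1*(-2)) + 72)/6 = -((4 + 2) + 72)/6 = -(6 + 72)/6 = -⅙*78 = -13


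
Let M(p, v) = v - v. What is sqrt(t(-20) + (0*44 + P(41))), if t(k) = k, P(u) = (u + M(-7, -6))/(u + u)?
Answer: I*sqrt(78)/2 ≈ 4.4159*I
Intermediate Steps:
M(p, v) = 0
P(u) = 1/2 (P(u) = (u + 0)/(u + u) = u/((2*u)) = u*(1/(2*u)) = 1/2)
sqrt(t(-20) + (0*44 + P(41))) = sqrt(-20 + (0*44 + 1/2)) = sqrt(-20 + (0 + 1/2)) = sqrt(-20 + 1/2) = sqrt(-39/2) = I*sqrt(78)/2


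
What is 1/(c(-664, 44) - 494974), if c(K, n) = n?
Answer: -1/494930 ≈ -2.0205e-6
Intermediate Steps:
1/(c(-664, 44) - 494974) = 1/(44 - 494974) = 1/(-494930) = -1/494930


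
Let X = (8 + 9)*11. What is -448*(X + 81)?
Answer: -120064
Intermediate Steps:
X = 187 (X = 17*11 = 187)
-448*(X + 81) = -448*(187 + 81) = -448*268 = -120064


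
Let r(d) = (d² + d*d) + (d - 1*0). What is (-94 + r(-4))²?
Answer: 4356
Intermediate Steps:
r(d) = d + 2*d² (r(d) = (d² + d²) + (d + 0) = 2*d² + d = d + 2*d²)
(-94 + r(-4))² = (-94 - 4*(1 + 2*(-4)))² = (-94 - 4*(1 - 8))² = (-94 - 4*(-7))² = (-94 + 28)² = (-66)² = 4356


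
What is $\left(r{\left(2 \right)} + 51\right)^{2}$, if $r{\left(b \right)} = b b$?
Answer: $3025$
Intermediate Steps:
$r{\left(b \right)} = b^{2}$
$\left(r{\left(2 \right)} + 51\right)^{2} = \left(2^{2} + 51\right)^{2} = \left(4 + 51\right)^{2} = 55^{2} = 3025$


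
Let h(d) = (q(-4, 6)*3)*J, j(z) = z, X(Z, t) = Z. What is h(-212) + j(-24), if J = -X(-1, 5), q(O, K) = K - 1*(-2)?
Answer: 0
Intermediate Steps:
q(O, K) = 2 + K (q(O, K) = K + 2 = 2 + K)
J = 1 (J = -1*(-1) = 1)
h(d) = 24 (h(d) = ((2 + 6)*3)*1 = (8*3)*1 = 24*1 = 24)
h(-212) + j(-24) = 24 - 24 = 0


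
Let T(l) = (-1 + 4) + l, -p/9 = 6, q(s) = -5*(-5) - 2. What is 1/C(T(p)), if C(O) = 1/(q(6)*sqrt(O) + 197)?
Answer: 197 + 23*I*sqrt(51) ≈ 197.0 + 164.25*I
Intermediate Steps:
q(s) = 23 (q(s) = 25 - 2 = 23)
p = -54 (p = -9*6 = -54)
T(l) = 3 + l
C(O) = 1/(197 + 23*sqrt(O)) (C(O) = 1/(23*sqrt(O) + 197) = 1/(197 + 23*sqrt(O)))
1/C(T(p)) = 1/(1/(197 + 23*sqrt(3 - 54))) = 1/(1/(197 + 23*sqrt(-51))) = 1/(1/(197 + 23*(I*sqrt(51)))) = 1/(1/(197 + 23*I*sqrt(51))) = 197 + 23*I*sqrt(51)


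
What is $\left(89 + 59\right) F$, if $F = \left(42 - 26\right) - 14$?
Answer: $296$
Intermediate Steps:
$F = 2$ ($F = 16 - 14 = 2$)
$\left(89 + 59\right) F = \left(89 + 59\right) 2 = 148 \cdot 2 = 296$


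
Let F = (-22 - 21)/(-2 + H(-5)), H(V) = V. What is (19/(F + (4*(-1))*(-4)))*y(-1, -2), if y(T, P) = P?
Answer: -266/155 ≈ -1.7161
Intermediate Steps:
F = 43/7 (F = (-22 - 21)/(-2 - 5) = -43/(-7) = -43*(-⅐) = 43/7 ≈ 6.1429)
(19/(F + (4*(-1))*(-4)))*y(-1, -2) = (19/(43/7 + (4*(-1))*(-4)))*(-2) = (19/(43/7 - 4*(-4)))*(-2) = (19/(43/7 + 16))*(-2) = (19/(155/7))*(-2) = (19*(7/155))*(-2) = (133/155)*(-2) = -266/155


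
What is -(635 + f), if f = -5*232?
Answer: 525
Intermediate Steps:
f = -1160
-(635 + f) = -(635 - 1160) = -1*(-525) = 525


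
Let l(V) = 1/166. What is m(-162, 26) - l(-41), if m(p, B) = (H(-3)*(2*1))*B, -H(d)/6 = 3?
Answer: -155377/166 ≈ -936.01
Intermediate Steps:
H(d) = -18 (H(d) = -6*3 = -18)
m(p, B) = -36*B (m(p, B) = (-36)*B = (-18*2)*B = -36*B)
l(V) = 1/166
m(-162, 26) - l(-41) = -36*26 - 1*1/166 = -936 - 1/166 = -155377/166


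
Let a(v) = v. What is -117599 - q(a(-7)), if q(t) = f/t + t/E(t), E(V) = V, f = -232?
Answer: -823432/7 ≈ -1.1763e+5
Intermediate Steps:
q(t) = 1 - 232/t (q(t) = -232/t + t/t = -232/t + 1 = 1 - 232/t)
-117599 - q(a(-7)) = -117599 - (-232 - 7)/(-7) = -117599 - (-1)*(-239)/7 = -117599 - 1*239/7 = -117599 - 239/7 = -823432/7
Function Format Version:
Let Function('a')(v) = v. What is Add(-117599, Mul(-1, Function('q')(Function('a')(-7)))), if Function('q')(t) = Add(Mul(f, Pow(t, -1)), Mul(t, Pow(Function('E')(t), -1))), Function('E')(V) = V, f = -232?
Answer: Rational(-823432, 7) ≈ -1.1763e+5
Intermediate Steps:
Function('q')(t) = Add(1, Mul(-232, Pow(t, -1))) (Function('q')(t) = Add(Mul(-232, Pow(t, -1)), Mul(t, Pow(t, -1))) = Add(Mul(-232, Pow(t, -1)), 1) = Add(1, Mul(-232, Pow(t, -1))))
Add(-117599, Mul(-1, Function('q')(Function('a')(-7)))) = Add(-117599, Mul(-1, Mul(Pow(-7, -1), Add(-232, -7)))) = Add(-117599, Mul(-1, Mul(Rational(-1, 7), -239))) = Add(-117599, Mul(-1, Rational(239, 7))) = Add(-117599, Rational(-239, 7)) = Rational(-823432, 7)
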